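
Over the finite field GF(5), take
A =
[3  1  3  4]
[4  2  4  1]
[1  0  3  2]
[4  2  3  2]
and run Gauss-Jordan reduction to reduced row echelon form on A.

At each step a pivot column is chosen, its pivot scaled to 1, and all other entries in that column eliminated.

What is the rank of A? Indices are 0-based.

step 1: normalize row 0 (÷3) = (1, 2, 1, 3)
  row 1: subtract 4×row0 = (0, 4, 0, 4)
  row 2: subtract 1×row0 = (0, 3, 2, 4)
  row 3: subtract 4×row0 = (0, 4, 4, 0)
step 2: normalize row 1 (÷4) = (0, 1, 0, 1)
  row 0: subtract 2×row1 = (1, 0, 1, 1)
  row 2: subtract 3×row1 = (0, 0, 2, 1)
  row 3: subtract 4×row1 = (0, 0, 4, 1)
step 3: normalize row 2 (÷2) = (0, 0, 1, 3)
  row 0: subtract 1×row2 = (1, 0, 0, 3)
  row 3: subtract 4×row2 = (0, 0, 0, 4)
step 4: normalize row 3 (÷4) = (0, 0, 0, 1)
  row 0: subtract 3×row3 = (1, 0, 0, 0)
  row 1: subtract 1×row3 = (0, 1, 0, 0)
  row 2: subtract 3×row3 = (0, 0, 1, 0)

rank = 4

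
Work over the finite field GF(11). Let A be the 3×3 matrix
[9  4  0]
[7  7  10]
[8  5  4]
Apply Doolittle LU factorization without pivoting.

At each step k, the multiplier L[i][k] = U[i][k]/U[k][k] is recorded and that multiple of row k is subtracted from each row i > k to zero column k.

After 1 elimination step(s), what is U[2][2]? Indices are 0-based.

k=0: U[0][0]=9
  eliminate (1,0): mult=2, new row 1: (0, 10, 10); set L[1][0]=2
  eliminate (2,0): mult=7, new row 2: (0, 10, 4); set L[2][0]=7

U[2][2] = 4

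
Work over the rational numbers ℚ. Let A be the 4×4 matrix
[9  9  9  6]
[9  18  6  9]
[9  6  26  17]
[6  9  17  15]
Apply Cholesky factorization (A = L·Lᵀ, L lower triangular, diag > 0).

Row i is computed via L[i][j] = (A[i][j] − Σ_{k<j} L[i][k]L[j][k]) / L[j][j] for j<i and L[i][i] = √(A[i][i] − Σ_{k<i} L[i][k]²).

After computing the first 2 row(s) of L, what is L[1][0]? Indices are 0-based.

L[1][0] = 3

Step 1: L[0][0] = √(9) = 3.
  L[1][0] = (9) / L[0][0] = 3.
Step 2: L[1][1] = √(9) = 3.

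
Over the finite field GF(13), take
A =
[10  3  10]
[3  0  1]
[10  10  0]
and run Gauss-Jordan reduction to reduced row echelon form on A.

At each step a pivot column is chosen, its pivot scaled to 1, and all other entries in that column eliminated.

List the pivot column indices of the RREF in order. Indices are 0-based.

pivot columns: 0, 1, 2

step 1: normalize row 0 (÷10) = (1, 12, 1)
  row 1: subtract 3×row0 = (0, 3, 11)
  row 2: subtract 10×row0 = (0, 7, 3)
step 2: normalize row 1 (÷3) = (0, 1, 8)
  row 0: subtract 12×row1 = (1, 0, 9)
  row 2: subtract 7×row1 = (0, 0, 12)
step 3: normalize row 2 (÷12) = (0, 0, 1)
  row 0: subtract 9×row2 = (1, 0, 0)
  row 1: subtract 8×row2 = (0, 1, 0)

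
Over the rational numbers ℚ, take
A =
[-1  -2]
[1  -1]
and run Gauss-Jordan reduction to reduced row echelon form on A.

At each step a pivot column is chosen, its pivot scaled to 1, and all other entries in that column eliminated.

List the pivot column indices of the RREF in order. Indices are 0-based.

step 1: normalize row 0 (÷-1) = (1, 2)
  row 1: subtract 1×row0 = (0, -3)
step 2: normalize row 1 (÷-3) = (0, 1)
  row 0: subtract 2×row1 = (1, 0)

pivot columns: 0, 1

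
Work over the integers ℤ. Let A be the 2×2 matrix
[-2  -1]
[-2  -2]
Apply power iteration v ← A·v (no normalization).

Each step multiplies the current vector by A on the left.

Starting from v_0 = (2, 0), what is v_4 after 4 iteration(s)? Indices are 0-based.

v_4 = (136, 192)

v_0 = (2, 0).
v_1 = A·v_0 = (-4, -4).
v_2 = A·v_1 = (12, 16).
v_3 = A·v_2 = (-40, -56).
v_4 = A·v_3 = (136, 192).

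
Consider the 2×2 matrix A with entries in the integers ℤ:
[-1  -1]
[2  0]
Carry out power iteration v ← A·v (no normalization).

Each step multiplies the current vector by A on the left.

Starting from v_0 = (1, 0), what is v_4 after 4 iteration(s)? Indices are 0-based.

v_0 = (1, 0).
v_1 = A·v_0 = (-1, 2).
v_2 = A·v_1 = (-1, -2).
v_3 = A·v_2 = (3, -2).
v_4 = A·v_3 = (-1, 6).

v_4 = (-1, 6)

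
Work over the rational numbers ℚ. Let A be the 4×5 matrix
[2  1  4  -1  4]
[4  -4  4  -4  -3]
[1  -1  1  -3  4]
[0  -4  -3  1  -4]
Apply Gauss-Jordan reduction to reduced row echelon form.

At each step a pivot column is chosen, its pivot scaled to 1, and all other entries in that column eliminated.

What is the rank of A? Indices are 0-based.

[1] R0 /= 2  ⇒  (1, 1/2, 2, -1/2, 2)
     R1 -= 4·R0  ⇒  (0, -6, -4, -2, -11)
     R2 -= 1·R0  ⇒  (0, -3/2, -1, -5/2, 2)
[2] R1 /= -6  ⇒  (0, 1, 2/3, 1/3, 11/6)
     R0 -= 1/2·R1  ⇒  (1, 0, 5/3, -2/3, 13/12)
     R2 -= -3/2·R1  ⇒  (0, 0, 0, -2, 19/4)
     R3 -= -4·R1  ⇒  (0, 0, -1/3, 7/3, 10/3)
[3] R2 <-> R3
[3] R2 /= -1/3  ⇒  (0, 0, 1, -7, -10)
     R0 -= 5/3·R2  ⇒  (1, 0, 0, 11, 71/4)
     R1 -= 2/3·R2  ⇒  (0, 1, 0, 5, 17/2)
[4] R3 /= -2  ⇒  (0, 0, 0, 1, -19/8)
     R0 -= 11·R3  ⇒  (1, 0, 0, 0, 351/8)
     R1 -= 5·R3  ⇒  (0, 1, 0, 0, 163/8)
     R2 -= -7·R3  ⇒  (0, 0, 1, 0, -213/8)

rank = 4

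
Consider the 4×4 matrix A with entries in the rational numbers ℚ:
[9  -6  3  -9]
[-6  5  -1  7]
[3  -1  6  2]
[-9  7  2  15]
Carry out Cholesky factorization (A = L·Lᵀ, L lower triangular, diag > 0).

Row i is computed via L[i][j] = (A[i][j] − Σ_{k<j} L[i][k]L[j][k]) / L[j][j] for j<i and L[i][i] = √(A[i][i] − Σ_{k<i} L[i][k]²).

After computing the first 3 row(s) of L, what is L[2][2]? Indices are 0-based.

L[2][2] = 2

Step 1: L[0][0] = √(9) = 3.
  L[1][0] = (-6) / L[0][0] = -2.
Step 2: L[1][1] = √(1) = 1.
  L[2][0] = (3) / L[0][0] = 1.
  L[2][1] = (1) / L[1][1] = 1.
Step 3: L[2][2] = √(4) = 2.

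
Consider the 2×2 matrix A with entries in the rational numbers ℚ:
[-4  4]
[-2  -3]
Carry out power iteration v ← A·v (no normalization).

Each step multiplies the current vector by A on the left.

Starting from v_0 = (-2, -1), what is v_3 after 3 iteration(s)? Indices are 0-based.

v_3 = (-164, 63)

v_0 = (-2, -1).
v_1 = A·v_0 = (4, 7).
v_2 = A·v_1 = (12, -29).
v_3 = A·v_2 = (-164, 63).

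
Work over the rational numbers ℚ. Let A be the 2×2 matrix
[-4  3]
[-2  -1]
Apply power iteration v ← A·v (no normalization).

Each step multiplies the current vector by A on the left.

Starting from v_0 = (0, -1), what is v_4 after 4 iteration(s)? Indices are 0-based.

v_0 = (0, -1).
v_1 = A·v_0 = (-3, 1).
v_2 = A·v_1 = (15, 5).
v_3 = A·v_2 = (-45, -35).
v_4 = A·v_3 = (75, 125).

v_4 = (75, 125)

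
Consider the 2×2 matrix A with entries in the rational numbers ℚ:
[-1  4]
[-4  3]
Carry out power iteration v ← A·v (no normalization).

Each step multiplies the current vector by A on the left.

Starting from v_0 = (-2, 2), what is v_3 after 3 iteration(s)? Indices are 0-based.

v_0 = (-2, 2).
v_1 = A·v_0 = (10, 14).
v_2 = A·v_1 = (46, 2).
v_3 = A·v_2 = (-38, -178).

v_3 = (-38, -178)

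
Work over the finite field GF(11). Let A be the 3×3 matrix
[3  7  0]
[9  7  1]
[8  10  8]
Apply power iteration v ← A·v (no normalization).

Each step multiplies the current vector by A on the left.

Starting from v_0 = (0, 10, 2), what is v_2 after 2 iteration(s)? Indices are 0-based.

v_2 = (10, 7, 8)

v_0 = (0, 10, 2).
v_1 = A·v_0 = (4, 6, 6).
v_2 = A·v_1 = (10, 7, 8).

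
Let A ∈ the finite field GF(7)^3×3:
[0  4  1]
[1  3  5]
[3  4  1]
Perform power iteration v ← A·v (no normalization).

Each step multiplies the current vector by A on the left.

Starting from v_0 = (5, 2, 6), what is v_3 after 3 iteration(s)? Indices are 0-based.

v_0 = (5, 2, 6).
v_1 = A·v_0 = (0, 6, 1).
v_2 = A·v_1 = (4, 2, 4).
v_3 = A·v_2 = (5, 2, 3).

v_3 = (5, 2, 3)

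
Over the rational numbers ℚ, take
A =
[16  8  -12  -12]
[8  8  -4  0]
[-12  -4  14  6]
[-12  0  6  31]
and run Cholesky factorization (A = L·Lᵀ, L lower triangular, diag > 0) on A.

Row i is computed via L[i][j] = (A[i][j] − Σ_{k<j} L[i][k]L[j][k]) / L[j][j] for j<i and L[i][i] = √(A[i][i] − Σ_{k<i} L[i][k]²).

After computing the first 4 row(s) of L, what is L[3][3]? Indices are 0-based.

Step 1: L[0][0] = √(16) = 4.
  L[1][0] = (8) / L[0][0] = 2.
Step 2: L[1][1] = √(4) = 2.
  L[2][0] = (-12) / L[0][0] = -3.
  L[2][1] = (2) / L[1][1] = 1.
Step 3: L[2][2] = √(4) = 2.
  L[3][0] = (-12) / L[0][0] = -3.
  L[3][1] = (6) / L[1][1] = 3.
  L[3][2] = (-6) / L[2][2] = -3.
Step 4: L[3][3] = √(4) = 2.

L[3][3] = 2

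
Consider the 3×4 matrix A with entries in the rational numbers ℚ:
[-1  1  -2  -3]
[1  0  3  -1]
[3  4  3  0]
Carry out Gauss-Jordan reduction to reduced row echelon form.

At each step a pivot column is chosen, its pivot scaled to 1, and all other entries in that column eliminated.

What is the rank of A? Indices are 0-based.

rank = 3

pivot(0,0)=-1: scale R0 → (1, -1, 2, 3)
  clear (1,0): R1 −= (1)R0 → (0, 1, 1, -4)
  clear (2,0): R2 −= (3)R0 → (0, 7, -3, -9)
pivot(1,1)=1: scale R1 → (0, 1, 1, -4)
  clear (0,1): R0 −= (-1)R1 → (1, 0, 3, -1)
  clear (2,1): R2 −= (7)R1 → (0, 0, -10, 19)
pivot(2,2)=-10: scale R2 → (0, 0, 1, -19/10)
  clear (0,2): R0 −= (3)R2 → (1, 0, 0, 47/10)
  clear (1,2): R1 −= (1)R2 → (0, 1, 0, -21/10)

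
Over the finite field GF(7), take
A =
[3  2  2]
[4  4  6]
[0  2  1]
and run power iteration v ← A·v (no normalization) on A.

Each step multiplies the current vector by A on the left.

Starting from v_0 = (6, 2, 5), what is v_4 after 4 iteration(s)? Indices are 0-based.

v_4 = (5, 3, 2)

v_0 = (6, 2, 5).
v_1 = A·v_0 = (4, 6, 2).
v_2 = A·v_1 = (0, 3, 0).
v_3 = A·v_2 = (6, 5, 6).
v_4 = A·v_3 = (5, 3, 2).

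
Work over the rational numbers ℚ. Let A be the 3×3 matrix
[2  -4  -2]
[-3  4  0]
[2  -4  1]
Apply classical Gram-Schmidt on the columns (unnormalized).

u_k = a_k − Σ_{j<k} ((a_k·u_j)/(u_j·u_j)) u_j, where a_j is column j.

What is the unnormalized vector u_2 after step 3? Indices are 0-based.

u_2 = (-3/2, 0, 3/2)

Step 1: u_0 = a_0 = (2, -3, 2).
Step 2: u_1 = a_1 − (-28/17)·u_0 = (-12/17, -16/17, -12/17).
Step 3: u_2 = a_2 − (-2/17)·u_0 − (3/8)·u_1 = (-3/2, 0, 3/2).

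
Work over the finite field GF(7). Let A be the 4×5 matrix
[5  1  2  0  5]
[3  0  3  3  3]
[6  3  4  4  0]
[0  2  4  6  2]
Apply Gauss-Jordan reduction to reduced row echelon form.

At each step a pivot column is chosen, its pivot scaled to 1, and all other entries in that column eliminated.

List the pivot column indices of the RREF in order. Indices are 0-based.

pivot(0,0)=5: scale R0 → (1, 3, 6, 0, 1)
  clear (1,0): R1 −= (3)R0 → (0, 5, 6, 3, 0)
  clear (2,0): R2 −= (6)R0 → (0, 6, 3, 4, 1)
pivot(1,1)=5: scale R1 → (0, 1, 4, 2, 0)
  clear (0,1): R0 −= (3)R1 → (1, 0, 1, 1, 1)
  clear (2,1): R2 −= (6)R1 → (0, 0, 0, 6, 1)
  clear (3,1): R3 −= (2)R1 → (0, 0, 3, 2, 2)
pivot(2,2): swap R2↔R3
pivot(2,2)=3: scale R2 → (0, 0, 1, 3, 3)
  clear (0,2): R0 −= (1)R2 → (1, 0, 0, 5, 5)
  clear (1,2): R1 −= (4)R2 → (0, 1, 0, 4, 2)
pivot(3,3)=6: scale R3 → (0, 0, 0, 1, 6)
  clear (0,3): R0 −= (5)R3 → (1, 0, 0, 0, 3)
  clear (1,3): R1 −= (4)R3 → (0, 1, 0, 0, 6)
  clear (2,3): R2 −= (3)R3 → (0, 0, 1, 0, 6)

pivot columns: 0, 1, 2, 3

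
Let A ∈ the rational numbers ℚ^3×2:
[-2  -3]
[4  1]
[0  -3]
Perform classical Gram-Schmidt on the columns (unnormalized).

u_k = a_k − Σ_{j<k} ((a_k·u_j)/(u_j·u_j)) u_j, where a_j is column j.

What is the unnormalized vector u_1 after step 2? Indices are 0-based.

u_1 = (-2, -1, -3)

Step 1: u_0 = a_0 = (-2, 4, 0).
Step 2: u_1 = a_1 − (1/2)·u_0 = (-2, -1, -3).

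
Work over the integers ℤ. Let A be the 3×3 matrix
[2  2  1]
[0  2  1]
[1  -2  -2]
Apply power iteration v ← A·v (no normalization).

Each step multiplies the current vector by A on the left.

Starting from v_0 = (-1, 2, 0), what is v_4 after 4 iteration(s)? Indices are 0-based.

v_4 = (61, 13, 18)

v_0 = (-1, 2, 0).
v_1 = A·v_0 = (2, 4, -5).
v_2 = A·v_1 = (7, 3, 4).
v_3 = A·v_2 = (24, 10, -7).
v_4 = A·v_3 = (61, 13, 18).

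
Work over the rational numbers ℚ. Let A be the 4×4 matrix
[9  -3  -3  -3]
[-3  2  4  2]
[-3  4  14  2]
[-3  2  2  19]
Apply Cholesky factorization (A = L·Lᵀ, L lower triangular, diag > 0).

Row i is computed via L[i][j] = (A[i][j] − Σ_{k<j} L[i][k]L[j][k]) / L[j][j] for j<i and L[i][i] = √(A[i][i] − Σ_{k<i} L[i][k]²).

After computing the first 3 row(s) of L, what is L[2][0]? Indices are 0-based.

Step 1: L[0][0] = √(9) = 3.
  L[1][0] = (-3) / L[0][0] = -1.
Step 2: L[1][1] = √(1) = 1.
  L[2][0] = (-3) / L[0][0] = -1.
  L[2][1] = (3) / L[1][1] = 3.
Step 3: L[2][2] = √(4) = 2.

L[2][0] = -1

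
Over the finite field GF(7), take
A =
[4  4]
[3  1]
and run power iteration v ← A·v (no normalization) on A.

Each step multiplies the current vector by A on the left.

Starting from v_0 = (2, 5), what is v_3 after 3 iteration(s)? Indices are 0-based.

v_3 = (3, 3)

v_0 = (2, 5).
v_1 = A·v_0 = (0, 4).
v_2 = A·v_1 = (2, 4).
v_3 = A·v_2 = (3, 3).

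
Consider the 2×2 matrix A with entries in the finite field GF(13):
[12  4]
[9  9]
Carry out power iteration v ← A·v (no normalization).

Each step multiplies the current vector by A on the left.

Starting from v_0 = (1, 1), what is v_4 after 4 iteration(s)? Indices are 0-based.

v_0 = (1, 1).
v_1 = A·v_0 = (3, 5).
v_2 = A·v_1 = (4, 7).
v_3 = A·v_2 = (11, 8).
v_4 = A·v_3 = (8, 2).

v_4 = (8, 2)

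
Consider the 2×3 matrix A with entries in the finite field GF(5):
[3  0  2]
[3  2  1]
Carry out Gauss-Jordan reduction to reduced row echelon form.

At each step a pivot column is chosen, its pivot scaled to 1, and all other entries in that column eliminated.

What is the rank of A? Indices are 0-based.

rank = 2

[1] R0 /= 3  ⇒  (1, 0, 4)
     R1 -= 3·R0  ⇒  (0, 2, 4)
[2] R1 /= 2  ⇒  (0, 1, 2)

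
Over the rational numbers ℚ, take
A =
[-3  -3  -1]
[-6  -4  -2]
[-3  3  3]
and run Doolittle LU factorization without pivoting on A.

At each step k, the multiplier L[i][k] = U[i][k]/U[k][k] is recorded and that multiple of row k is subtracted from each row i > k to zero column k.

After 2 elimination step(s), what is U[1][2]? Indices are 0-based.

U[1][2] = 0

[col 0] pivot -3
  R1 -= 2*R0 → (0, 2, 0)  (L[1][0] := 2)
  R2 -= 1*R0 → (0, 6, 4)  (L[2][0] := 1)
[col 1] pivot 2
  R2 -= 3*R1 → (0, 0, 4)  (L[2][1] := 3)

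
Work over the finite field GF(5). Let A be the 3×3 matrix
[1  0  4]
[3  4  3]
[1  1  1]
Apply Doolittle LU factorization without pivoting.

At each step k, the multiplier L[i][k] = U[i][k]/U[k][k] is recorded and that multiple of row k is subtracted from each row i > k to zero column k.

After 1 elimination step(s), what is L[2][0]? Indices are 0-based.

[col 0] pivot 1
  R1 -= 3*R0 → (0, 4, 1)  (L[1][0] := 3)
  R2 -= 1*R0 → (0, 1, 2)  (L[2][0] := 1)

L[2][0] = 1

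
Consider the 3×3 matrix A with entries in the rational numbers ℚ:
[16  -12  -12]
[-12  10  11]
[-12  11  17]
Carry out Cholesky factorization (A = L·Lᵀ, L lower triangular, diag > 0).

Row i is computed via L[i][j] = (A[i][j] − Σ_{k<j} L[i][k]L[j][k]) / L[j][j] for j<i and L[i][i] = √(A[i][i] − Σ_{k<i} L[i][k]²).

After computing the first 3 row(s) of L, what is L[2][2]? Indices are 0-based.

L[2][2] = 2

Step 1: L[0][0] = √(16) = 4.
  L[1][0] = (-12) / L[0][0] = -3.
Step 2: L[1][1] = √(1) = 1.
  L[2][0] = (-12) / L[0][0] = -3.
  L[2][1] = (2) / L[1][1] = 2.
Step 3: L[2][2] = √(4) = 2.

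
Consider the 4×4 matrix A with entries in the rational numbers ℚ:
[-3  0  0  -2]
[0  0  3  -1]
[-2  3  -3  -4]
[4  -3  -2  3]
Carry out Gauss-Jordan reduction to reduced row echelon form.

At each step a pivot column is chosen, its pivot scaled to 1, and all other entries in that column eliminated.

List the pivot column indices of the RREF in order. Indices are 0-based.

pivot columns: 0, 1, 2, 3

[1] R0 /= -3  ⇒  (1, 0, 0, 2/3)
     R2 -= -2·R0  ⇒  (0, 3, -3, -8/3)
     R3 -= 4·R0  ⇒  (0, -3, -2, 1/3)
[2] R1 <-> R2
[2] R1 /= 3  ⇒  (0, 1, -1, -8/9)
     R3 -= -3·R1  ⇒  (0, 0, -5, -7/3)
[3] R2 /= 3  ⇒  (0, 0, 1, -1/3)
     R1 -= -1·R2  ⇒  (0, 1, 0, -11/9)
     R3 -= -5·R2  ⇒  (0, 0, 0, -4)
[4] R3 /= -4  ⇒  (0, 0, 0, 1)
     R0 -= 2/3·R3  ⇒  (1, 0, 0, 0)
     R1 -= -11/9·R3  ⇒  (0, 1, 0, 0)
     R2 -= -1/3·R3  ⇒  (0, 0, 1, 0)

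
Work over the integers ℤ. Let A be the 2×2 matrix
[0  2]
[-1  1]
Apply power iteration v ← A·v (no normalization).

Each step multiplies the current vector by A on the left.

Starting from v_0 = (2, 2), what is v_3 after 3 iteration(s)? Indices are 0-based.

v_3 = (-8, -4)

v_0 = (2, 2).
v_1 = A·v_0 = (4, 0).
v_2 = A·v_1 = (0, -4).
v_3 = A·v_2 = (-8, -4).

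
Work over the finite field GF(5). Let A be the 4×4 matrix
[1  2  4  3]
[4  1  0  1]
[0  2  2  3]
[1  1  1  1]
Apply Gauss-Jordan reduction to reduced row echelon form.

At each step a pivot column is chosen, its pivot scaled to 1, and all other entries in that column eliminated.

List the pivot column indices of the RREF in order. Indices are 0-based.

[1] R0 /= 1  ⇒  (1, 2, 4, 3)
     R1 -= 4·R0  ⇒  (0, 3, 4, 4)
     R3 -= 1·R0  ⇒  (0, 4, 2, 3)
[2] R1 /= 3  ⇒  (0, 1, 3, 3)
     R0 -= 2·R1  ⇒  (1, 0, 3, 2)
     R2 -= 2·R1  ⇒  (0, 0, 1, 2)
     R3 -= 4·R1  ⇒  (0, 0, 0, 1)
[3] R2 /= 1  ⇒  (0, 0, 1, 2)
     R0 -= 3·R2  ⇒  (1, 0, 0, 1)
     R1 -= 3·R2  ⇒  (0, 1, 0, 2)
[4] R3 /= 1  ⇒  (0, 0, 0, 1)
     R0 -= 1·R3  ⇒  (1, 0, 0, 0)
     R1 -= 2·R3  ⇒  (0, 1, 0, 0)
     R2 -= 2·R3  ⇒  (0, 0, 1, 0)

pivot columns: 0, 1, 2, 3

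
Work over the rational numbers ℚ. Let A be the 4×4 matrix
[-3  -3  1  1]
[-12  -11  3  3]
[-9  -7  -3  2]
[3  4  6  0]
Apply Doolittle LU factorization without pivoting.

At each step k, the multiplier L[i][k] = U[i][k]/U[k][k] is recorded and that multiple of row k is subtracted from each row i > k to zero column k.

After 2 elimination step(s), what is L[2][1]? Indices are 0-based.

L[2][1] = 2

[col 0] pivot -3
  R1 -= 4*R0 → (0, 1, -1, -1)  (L[1][0] := 4)
  R2 -= 3*R0 → (0, 2, -6, -1)  (L[2][0] := 3)
  R3 -= -1*R0 → (0, 1, 7, 1)  (L[3][0] := -1)
[col 1] pivot 1
  R2 -= 2*R1 → (0, 0, -4, 1)  (L[2][1] := 2)
  R3 -= 1*R1 → (0, 0, 8, 2)  (L[3][1] := 1)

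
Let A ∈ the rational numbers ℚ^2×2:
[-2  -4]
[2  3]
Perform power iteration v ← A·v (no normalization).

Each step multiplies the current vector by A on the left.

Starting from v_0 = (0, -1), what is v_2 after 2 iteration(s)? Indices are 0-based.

v_2 = (4, -1)

v_0 = (0, -1).
v_1 = A·v_0 = (4, -3).
v_2 = A·v_1 = (4, -1).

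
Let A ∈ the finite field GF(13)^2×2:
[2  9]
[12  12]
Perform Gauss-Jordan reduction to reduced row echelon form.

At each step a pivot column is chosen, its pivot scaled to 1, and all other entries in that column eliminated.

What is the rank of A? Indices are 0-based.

rank = 2

step 1: normalize row 0 (÷2) = (1, 11)
  row 1: subtract 12×row0 = (0, 10)
step 2: normalize row 1 (÷10) = (0, 1)
  row 0: subtract 11×row1 = (1, 0)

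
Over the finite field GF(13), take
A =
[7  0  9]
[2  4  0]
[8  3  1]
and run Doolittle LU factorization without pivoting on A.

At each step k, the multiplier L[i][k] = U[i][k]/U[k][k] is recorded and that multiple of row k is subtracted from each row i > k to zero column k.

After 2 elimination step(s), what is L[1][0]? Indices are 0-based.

L[1][0] = 4

k=0: U[0][0]=7
  eliminate (1,0): mult=4, new row 1: (0, 4, 3); set L[1][0]=4
  eliminate (2,0): mult=3, new row 2: (0, 3, 0); set L[2][0]=3
k=1: U[1][1]=4
  eliminate (2,1): mult=4, new row 2: (0, 0, 1); set L[2][1]=4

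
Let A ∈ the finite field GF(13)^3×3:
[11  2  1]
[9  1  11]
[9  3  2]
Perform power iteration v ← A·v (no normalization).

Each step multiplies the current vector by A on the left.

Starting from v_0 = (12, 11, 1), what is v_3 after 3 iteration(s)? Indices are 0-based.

v_3 = (8, 1, 12)

v_0 = (12, 11, 1).
v_1 = A·v_0 = (12, 0, 0).
v_2 = A·v_1 = (2, 4, 4).
v_3 = A·v_2 = (8, 1, 12).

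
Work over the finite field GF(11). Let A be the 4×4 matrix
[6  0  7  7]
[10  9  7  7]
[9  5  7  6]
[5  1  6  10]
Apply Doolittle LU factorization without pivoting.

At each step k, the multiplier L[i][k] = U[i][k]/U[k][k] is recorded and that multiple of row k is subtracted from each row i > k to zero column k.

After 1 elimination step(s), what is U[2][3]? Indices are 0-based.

Step 1: pivot at (0,0) is 6.
  row1 ← row1 − (9)·row0  ⇒  L[1][0]=9, U row1=(0, 9, 10, 10)
  row2 ← row2 − (7)·row0  ⇒  L[2][0]=7, U row2=(0, 5, 2, 1)
  row3 ← row3 − (10)·row0  ⇒  L[3][0]=10, U row3=(0, 1, 2, 6)

U[2][3] = 1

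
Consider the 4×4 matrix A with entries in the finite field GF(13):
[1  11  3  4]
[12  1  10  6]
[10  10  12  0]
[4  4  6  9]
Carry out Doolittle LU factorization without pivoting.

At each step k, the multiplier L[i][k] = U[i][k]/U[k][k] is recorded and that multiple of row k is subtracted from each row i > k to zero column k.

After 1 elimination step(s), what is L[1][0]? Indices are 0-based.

Step 1: pivot at (0,0) is 1.
  row1 ← row1 − (12)·row0  ⇒  L[1][0]=12, U row1=(0, 12, 0, 10)
  row2 ← row2 − (10)·row0  ⇒  L[2][0]=10, U row2=(0, 4, 8, 12)
  row3 ← row3 − (4)·row0  ⇒  L[3][0]=4, U row3=(0, 12, 7, 6)

L[1][0] = 12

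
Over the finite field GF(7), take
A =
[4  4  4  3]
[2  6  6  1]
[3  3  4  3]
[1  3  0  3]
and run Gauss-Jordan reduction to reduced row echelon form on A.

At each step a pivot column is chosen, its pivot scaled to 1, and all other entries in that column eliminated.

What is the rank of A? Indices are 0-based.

rank = 4

[1] R0 /= 4  ⇒  (1, 1, 1, 6)
     R1 -= 2·R0  ⇒  (0, 4, 4, 3)
     R2 -= 3·R0  ⇒  (0, 0, 1, 6)
     R3 -= 1·R0  ⇒  (0, 2, 6, 4)
[2] R1 /= 4  ⇒  (0, 1, 1, 6)
     R0 -= 1·R1  ⇒  (1, 0, 0, 0)
     R3 -= 2·R1  ⇒  (0, 0, 4, 6)
[3] R2 /= 1  ⇒  (0, 0, 1, 6)
     R1 -= 1·R2  ⇒  (0, 1, 0, 0)
     R3 -= 4·R2  ⇒  (0, 0, 0, 3)
[4] R3 /= 3  ⇒  (0, 0, 0, 1)
     R2 -= 6·R3  ⇒  (0, 0, 1, 0)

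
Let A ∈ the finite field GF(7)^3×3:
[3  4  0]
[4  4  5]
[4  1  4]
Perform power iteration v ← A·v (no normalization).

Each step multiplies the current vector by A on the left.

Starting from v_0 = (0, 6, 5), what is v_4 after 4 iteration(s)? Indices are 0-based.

v_4 = (4, 1, 0)

v_0 = (0, 6, 5).
v_1 = A·v_0 = (3, 0, 5).
v_2 = A·v_1 = (2, 2, 4).
v_3 = A·v_2 = (0, 1, 5).
v_4 = A·v_3 = (4, 1, 0).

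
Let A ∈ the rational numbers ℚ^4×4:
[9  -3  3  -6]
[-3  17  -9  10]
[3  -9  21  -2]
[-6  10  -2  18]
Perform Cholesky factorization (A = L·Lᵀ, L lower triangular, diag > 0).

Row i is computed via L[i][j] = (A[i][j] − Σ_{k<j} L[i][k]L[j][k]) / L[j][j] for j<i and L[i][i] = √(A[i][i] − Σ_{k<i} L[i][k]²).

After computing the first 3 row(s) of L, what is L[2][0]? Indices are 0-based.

Step 1: L[0][0] = √(9) = 3.
  L[1][0] = (-3) / L[0][0] = -1.
Step 2: L[1][1] = √(16) = 4.
  L[2][0] = (3) / L[0][0] = 1.
  L[2][1] = (-8) / L[1][1] = -2.
Step 3: L[2][2] = √(16) = 4.

L[2][0] = 1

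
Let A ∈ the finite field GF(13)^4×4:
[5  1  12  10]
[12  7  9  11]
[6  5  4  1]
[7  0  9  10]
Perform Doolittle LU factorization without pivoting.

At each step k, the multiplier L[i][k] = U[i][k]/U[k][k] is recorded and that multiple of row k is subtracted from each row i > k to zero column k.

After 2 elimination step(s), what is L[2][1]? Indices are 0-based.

k=0: U[0][0]=5
  eliminate (1,0): mult=5, new row 1: (0, 2, 1, 0); set L[1][0]=5
  eliminate (2,0): mult=9, new row 2: (0, 9, 0, 2); set L[2][0]=9
  eliminate (3,0): mult=4, new row 3: (0, 9, 0, 9); set L[3][0]=4
k=1: U[1][1]=2
  eliminate (2,1): mult=11, new row 2: (0, 0, 2, 2); set L[2][1]=11
  eliminate (3,1): mult=11, new row 3: (0, 0, 2, 9); set L[3][1]=11

L[2][1] = 11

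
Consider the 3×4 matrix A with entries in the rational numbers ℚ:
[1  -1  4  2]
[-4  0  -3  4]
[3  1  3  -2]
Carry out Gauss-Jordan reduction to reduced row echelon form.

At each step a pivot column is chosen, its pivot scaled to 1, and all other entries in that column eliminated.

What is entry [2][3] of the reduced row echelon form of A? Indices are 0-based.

M[2][3] = 1

[1] R0 /= 1  ⇒  (1, -1, 4, 2)
     R1 -= -4·R0  ⇒  (0, -4, 13, 12)
     R2 -= 3·R0  ⇒  (0, 4, -9, -8)
[2] R1 /= -4  ⇒  (0, 1, -13/4, -3)
     R0 -= -1·R1  ⇒  (1, 0, 3/4, -1)
     R2 -= 4·R1  ⇒  (0, 0, 4, 4)
[3] R2 /= 4  ⇒  (0, 0, 1, 1)
     R0 -= 3/4·R2  ⇒  (1, 0, 0, -7/4)
     R1 -= -13/4·R2  ⇒  (0, 1, 0, 1/4)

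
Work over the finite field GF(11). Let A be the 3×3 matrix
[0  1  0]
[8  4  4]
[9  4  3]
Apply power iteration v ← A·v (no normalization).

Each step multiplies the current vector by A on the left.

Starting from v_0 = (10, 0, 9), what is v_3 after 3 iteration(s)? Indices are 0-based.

v_3 = (8, 7, 1)

v_0 = (10, 0, 9).
v_1 = A·v_0 = (0, 6, 7).
v_2 = A·v_1 = (6, 8, 1).
v_3 = A·v_2 = (8, 7, 1).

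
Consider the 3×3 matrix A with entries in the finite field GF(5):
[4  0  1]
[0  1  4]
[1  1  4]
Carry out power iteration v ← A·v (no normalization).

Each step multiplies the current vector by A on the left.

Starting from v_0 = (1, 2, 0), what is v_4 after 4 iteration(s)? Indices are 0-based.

v_4 = (1, 1, 0)

v_0 = (1, 2, 0).
v_1 = A·v_0 = (4, 2, 3).
v_2 = A·v_1 = (4, 4, 3).
v_3 = A·v_2 = (4, 1, 0).
v_4 = A·v_3 = (1, 1, 0).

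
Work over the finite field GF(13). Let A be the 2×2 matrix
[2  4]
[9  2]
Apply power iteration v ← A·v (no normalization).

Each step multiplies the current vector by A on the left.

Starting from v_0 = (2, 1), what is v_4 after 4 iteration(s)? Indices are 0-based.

v_0 = (2, 1).
v_1 = A·v_0 = (8, 7).
v_2 = A·v_1 = (5, 8).
v_3 = A·v_2 = (3, 9).
v_4 = A·v_3 = (3, 6).

v_4 = (3, 6)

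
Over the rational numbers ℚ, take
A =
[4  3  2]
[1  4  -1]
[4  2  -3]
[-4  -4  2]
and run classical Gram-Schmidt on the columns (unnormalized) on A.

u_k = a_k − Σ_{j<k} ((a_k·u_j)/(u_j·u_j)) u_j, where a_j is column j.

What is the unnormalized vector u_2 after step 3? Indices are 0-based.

u_2 = (1834/605, -228/605, -1259/605, 518/605)

Step 1: u_0 = a_0 = (4, 1, 4, -4).
Step 2: u_1 = a_1 − (40/49)·u_0 = (-13/49, 156/49, -62/49, -36/49).
Step 3: u_2 = a_2 − (-13/49)·u_0 − (-68/605)·u_1 = (1834/605, -228/605, -1259/605, 518/605).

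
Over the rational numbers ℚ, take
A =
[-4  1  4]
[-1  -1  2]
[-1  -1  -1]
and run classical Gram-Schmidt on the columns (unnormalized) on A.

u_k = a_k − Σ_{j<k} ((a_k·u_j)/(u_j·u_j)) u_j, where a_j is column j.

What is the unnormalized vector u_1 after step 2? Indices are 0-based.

u_1 = (5/9, -10/9, -10/9)

Step 1: u_0 = a_0 = (-4, -1, -1).
Step 2: u_1 = a_1 − (-1/9)·u_0 = (5/9, -10/9, -10/9).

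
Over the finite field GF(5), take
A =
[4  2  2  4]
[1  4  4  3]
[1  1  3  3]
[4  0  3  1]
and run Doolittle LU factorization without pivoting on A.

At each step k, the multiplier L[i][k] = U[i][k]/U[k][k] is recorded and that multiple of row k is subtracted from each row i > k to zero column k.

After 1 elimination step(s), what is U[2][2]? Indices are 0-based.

U[2][2] = 0

k=0: U[0][0]=4
  eliminate (1,0): mult=4, new row 1: (0, 1, 1, 2); set L[1][0]=4
  eliminate (2,0): mult=4, new row 2: (0, 3, 0, 2); set L[2][0]=4
  eliminate (3,0): mult=1, new row 3: (0, 3, 1, 2); set L[3][0]=1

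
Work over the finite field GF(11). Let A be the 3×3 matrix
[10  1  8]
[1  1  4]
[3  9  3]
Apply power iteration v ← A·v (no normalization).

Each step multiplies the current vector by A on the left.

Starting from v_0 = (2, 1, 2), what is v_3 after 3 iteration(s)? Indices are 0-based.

v_0 = (2, 1, 2).
v_1 = A·v_0 = (4, 0, 10).
v_2 = A·v_1 = (10, 0, 9).
v_3 = A·v_2 = (7, 2, 2).

v_3 = (7, 2, 2)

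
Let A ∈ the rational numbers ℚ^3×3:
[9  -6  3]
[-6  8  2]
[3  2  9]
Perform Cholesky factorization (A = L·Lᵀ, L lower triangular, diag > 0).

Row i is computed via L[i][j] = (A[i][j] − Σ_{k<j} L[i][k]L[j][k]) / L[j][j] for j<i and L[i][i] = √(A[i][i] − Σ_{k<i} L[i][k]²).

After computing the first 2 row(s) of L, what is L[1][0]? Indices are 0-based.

Step 1: L[0][0] = √(9) = 3.
  L[1][0] = (-6) / L[0][0] = -2.
Step 2: L[1][1] = √(4) = 2.

L[1][0] = -2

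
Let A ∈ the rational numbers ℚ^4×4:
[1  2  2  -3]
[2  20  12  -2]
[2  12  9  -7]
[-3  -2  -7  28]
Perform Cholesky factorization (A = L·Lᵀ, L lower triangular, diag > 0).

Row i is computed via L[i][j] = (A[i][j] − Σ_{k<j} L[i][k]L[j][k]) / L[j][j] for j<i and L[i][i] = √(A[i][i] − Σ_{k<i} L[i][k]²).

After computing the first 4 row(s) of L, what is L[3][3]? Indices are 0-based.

L[3][3] = 3

Step 1: L[0][0] = √(1) = 1.
  L[1][0] = (2) / L[0][0] = 2.
Step 2: L[1][1] = √(16) = 4.
  L[2][0] = (2) / L[0][0] = 2.
  L[2][1] = (8) / L[1][1] = 2.
Step 3: L[2][2] = √(1) = 1.
  L[3][0] = (-3) / L[0][0] = -3.
  L[3][1] = (4) / L[1][1] = 1.
  L[3][2] = (-3) / L[2][2] = -3.
Step 4: L[3][3] = √(9) = 3.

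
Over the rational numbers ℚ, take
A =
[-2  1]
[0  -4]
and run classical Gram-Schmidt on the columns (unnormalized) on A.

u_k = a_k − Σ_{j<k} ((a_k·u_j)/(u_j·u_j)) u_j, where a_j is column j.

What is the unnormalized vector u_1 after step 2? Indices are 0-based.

u_1 = (0, -4)

Step 1: u_0 = a_0 = (-2, 0).
Step 2: u_1 = a_1 − (-1/2)·u_0 = (0, -4).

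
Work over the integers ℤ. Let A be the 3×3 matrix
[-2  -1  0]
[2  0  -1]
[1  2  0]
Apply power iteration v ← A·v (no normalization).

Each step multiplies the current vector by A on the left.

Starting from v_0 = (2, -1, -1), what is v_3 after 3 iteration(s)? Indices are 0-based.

v_3 = (4, -5, -11)

v_0 = (2, -1, -1).
v_1 = A·v_0 = (-3, 5, 0).
v_2 = A·v_1 = (1, -6, 7).
v_3 = A·v_2 = (4, -5, -11).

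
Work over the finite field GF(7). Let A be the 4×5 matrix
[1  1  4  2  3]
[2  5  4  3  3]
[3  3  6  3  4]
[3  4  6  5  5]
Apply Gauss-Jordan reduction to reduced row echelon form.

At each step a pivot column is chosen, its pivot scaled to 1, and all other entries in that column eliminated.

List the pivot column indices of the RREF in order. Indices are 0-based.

pivot columns: 0, 1, 2, 3

pivot(0,0)=1: scale R0 → (1, 1, 4, 2, 3)
  clear (1,0): R1 −= (2)R0 → (0, 3, 3, 6, 4)
  clear (2,0): R2 −= (3)R0 → (0, 0, 1, 4, 2)
  clear (3,0): R3 −= (3)R0 → (0, 1, 1, 6, 3)
pivot(1,1)=3: scale R1 → (0, 1, 1, 2, 6)
  clear (0,1): R0 −= (1)R1 → (1, 0, 3, 0, 4)
  clear (3,1): R3 −= (1)R1 → (0, 0, 0, 4, 4)
pivot(2,2)=1: scale R2 → (0, 0, 1, 4, 2)
  clear (0,2): R0 −= (3)R2 → (1, 0, 0, 2, 5)
  clear (1,2): R1 −= (1)R2 → (0, 1, 0, 5, 4)
pivot(3,3)=4: scale R3 → (0, 0, 0, 1, 1)
  clear (0,3): R0 −= (2)R3 → (1, 0, 0, 0, 3)
  clear (1,3): R1 −= (5)R3 → (0, 1, 0, 0, 6)
  clear (2,3): R2 −= (4)R3 → (0, 0, 1, 0, 5)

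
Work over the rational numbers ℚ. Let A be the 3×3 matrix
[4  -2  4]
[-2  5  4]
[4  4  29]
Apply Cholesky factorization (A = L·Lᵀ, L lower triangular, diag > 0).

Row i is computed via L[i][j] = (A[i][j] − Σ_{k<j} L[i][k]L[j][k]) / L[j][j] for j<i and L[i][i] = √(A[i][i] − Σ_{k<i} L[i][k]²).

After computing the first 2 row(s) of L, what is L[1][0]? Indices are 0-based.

Step 1: L[0][0] = √(4) = 2.
  L[1][0] = (-2) / L[0][0] = -1.
Step 2: L[1][1] = √(4) = 2.

L[1][0] = -1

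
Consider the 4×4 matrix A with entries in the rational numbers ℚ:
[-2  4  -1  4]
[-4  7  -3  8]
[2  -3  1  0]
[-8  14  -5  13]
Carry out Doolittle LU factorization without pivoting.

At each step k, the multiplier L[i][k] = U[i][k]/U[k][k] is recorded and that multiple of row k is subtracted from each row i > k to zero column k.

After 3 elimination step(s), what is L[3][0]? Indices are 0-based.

Step 1: pivot at (0,0) is -2.
  row1 ← row1 − (2)·row0  ⇒  L[1][0]=2, U row1=(0, -1, -1, 0)
  row2 ← row2 − (-1)·row0  ⇒  L[2][0]=-1, U row2=(0, 1, 0, 4)
  row3 ← row3 − (4)·row0  ⇒  L[3][0]=4, U row3=(0, -2, -1, -3)
Step 2: pivot at (1,1) is -1.
  row2 ← row2 − (-1)·row1  ⇒  L[2][1]=-1, U row2=(0, 0, -1, 4)
  row3 ← row3 − (2)·row1  ⇒  L[3][1]=2, U row3=(0, 0, 1, -3)
Step 3: pivot at (2,2) is -1.
  row3 ← row3 − (-1)·row2  ⇒  L[3][2]=-1, U row3=(0, 0, 0, 1)

L[3][0] = 4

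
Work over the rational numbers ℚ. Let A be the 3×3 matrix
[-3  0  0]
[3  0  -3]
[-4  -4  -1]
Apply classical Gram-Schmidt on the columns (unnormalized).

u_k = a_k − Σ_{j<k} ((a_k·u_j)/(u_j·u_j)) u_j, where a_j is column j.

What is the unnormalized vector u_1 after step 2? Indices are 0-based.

Step 1: u_0 = a_0 = (-3, 3, -4).
Step 2: u_1 = a_1 − (8/17)·u_0 = (24/17, -24/17, -36/17).

u_1 = (24/17, -24/17, -36/17)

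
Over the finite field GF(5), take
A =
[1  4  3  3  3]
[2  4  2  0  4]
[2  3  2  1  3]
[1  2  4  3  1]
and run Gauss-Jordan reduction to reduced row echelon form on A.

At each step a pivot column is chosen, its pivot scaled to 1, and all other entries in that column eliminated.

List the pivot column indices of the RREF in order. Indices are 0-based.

[1] R0 /= 1  ⇒  (1, 4, 3, 3, 3)
     R1 -= 2·R0  ⇒  (0, 1, 1, 4, 3)
     R2 -= 2·R0  ⇒  (0, 0, 1, 0, 2)
     R3 -= 1·R0  ⇒  (0, 3, 1, 0, 3)
[2] R1 /= 1  ⇒  (0, 1, 1, 4, 3)
     R0 -= 4·R1  ⇒  (1, 0, 4, 2, 1)
     R3 -= 3·R1  ⇒  (0, 0, 3, 3, 4)
[3] R2 /= 1  ⇒  (0, 0, 1, 0, 2)
     R0 -= 4·R2  ⇒  (1, 0, 0, 2, 3)
     R1 -= 1·R2  ⇒  (0, 1, 0, 4, 1)
     R3 -= 3·R2  ⇒  (0, 0, 0, 3, 3)
[4] R3 /= 3  ⇒  (0, 0, 0, 1, 1)
     R0 -= 2·R3  ⇒  (1, 0, 0, 0, 1)
     R1 -= 4·R3  ⇒  (0, 1, 0, 0, 2)

pivot columns: 0, 1, 2, 3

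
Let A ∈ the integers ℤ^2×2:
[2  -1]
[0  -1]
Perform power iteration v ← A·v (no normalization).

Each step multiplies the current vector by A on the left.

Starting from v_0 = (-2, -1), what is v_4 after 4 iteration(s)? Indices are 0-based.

v_0 = (-2, -1).
v_1 = A·v_0 = (-3, 1).
v_2 = A·v_1 = (-7, -1).
v_3 = A·v_2 = (-13, 1).
v_4 = A·v_3 = (-27, -1).

v_4 = (-27, -1)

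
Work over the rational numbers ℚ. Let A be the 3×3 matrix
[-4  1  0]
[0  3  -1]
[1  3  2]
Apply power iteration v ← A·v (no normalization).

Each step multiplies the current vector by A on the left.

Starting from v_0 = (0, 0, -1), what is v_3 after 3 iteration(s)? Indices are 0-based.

v_3 = (1, 16, 14)

v_0 = (0, 0, -1).
v_1 = A·v_0 = (0, 1, -2).
v_2 = A·v_1 = (1, 5, -1).
v_3 = A·v_2 = (1, 16, 14).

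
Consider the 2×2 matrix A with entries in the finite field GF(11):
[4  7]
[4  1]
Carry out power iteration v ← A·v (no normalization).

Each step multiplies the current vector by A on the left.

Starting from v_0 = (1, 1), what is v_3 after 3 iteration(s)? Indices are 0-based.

v_3 = (10, 2)

v_0 = (1, 1).
v_1 = A·v_0 = (0, 5).
v_2 = A·v_1 = (2, 5).
v_3 = A·v_2 = (10, 2).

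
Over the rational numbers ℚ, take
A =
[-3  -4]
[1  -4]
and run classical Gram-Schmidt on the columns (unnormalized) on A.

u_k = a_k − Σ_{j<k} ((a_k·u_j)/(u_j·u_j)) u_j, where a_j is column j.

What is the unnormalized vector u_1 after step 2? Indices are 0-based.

Step 1: u_0 = a_0 = (-3, 1).
Step 2: u_1 = a_1 − (4/5)·u_0 = (-8/5, -24/5).

u_1 = (-8/5, -24/5)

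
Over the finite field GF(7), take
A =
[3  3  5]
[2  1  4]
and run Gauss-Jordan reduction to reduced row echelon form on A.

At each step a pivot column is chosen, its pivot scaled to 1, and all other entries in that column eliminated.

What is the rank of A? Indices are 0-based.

pivot(0,0)=3: scale R0 → (1, 1, 4)
  clear (1,0): R1 −= (2)R0 → (0, 6, 3)
pivot(1,1)=6: scale R1 → (0, 1, 4)
  clear (0,1): R0 −= (1)R1 → (1, 0, 0)

rank = 2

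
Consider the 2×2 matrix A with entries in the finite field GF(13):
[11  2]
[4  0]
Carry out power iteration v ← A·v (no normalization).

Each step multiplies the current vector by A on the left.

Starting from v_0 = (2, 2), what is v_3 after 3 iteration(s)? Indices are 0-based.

v_3 = (7, 12)

v_0 = (2, 2).
v_1 = A·v_0 = (0, 8).
v_2 = A·v_1 = (3, 0).
v_3 = A·v_2 = (7, 12).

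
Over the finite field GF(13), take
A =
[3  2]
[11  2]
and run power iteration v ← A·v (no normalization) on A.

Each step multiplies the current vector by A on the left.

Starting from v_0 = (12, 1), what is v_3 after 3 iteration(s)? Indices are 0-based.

v_0 = (12, 1).
v_1 = A·v_0 = (12, 4).
v_2 = A·v_1 = (5, 10).
v_3 = A·v_2 = (9, 10).

v_3 = (9, 10)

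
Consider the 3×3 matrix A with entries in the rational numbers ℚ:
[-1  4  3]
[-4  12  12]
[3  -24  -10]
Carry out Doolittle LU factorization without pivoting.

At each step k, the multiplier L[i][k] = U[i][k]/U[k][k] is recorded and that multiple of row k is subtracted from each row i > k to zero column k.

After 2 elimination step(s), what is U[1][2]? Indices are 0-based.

[col 0] pivot -1
  R1 -= 4*R0 → (0, -4, 0)  (L[1][0] := 4)
  R2 -= -3*R0 → (0, -12, -1)  (L[2][0] := -3)
[col 1] pivot -4
  R2 -= 3*R1 → (0, 0, -1)  (L[2][1] := 3)

U[1][2] = 0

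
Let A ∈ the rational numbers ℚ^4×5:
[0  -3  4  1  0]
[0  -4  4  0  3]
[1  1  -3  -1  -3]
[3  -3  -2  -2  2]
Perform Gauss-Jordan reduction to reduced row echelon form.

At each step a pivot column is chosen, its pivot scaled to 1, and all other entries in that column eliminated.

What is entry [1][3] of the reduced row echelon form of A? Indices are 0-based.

M[1][3] = 1

[1] R0 <-> R2
[1] R0 /= 1  ⇒  (1, 1, -3, -1, -3)
     R3 -= 3·R0  ⇒  (0, -6, 7, 1, 11)
[2] R1 /= -4  ⇒  (0, 1, -1, 0, -3/4)
     R0 -= 1·R1  ⇒  (1, 0, -2, -1, -9/4)
     R2 -= -3·R1  ⇒  (0, 0, 1, 1, -9/4)
     R3 -= -6·R1  ⇒  (0, 0, 1, 1, 13/2)
[3] R2 /= 1  ⇒  (0, 0, 1, 1, -9/4)
     R0 -= -2·R2  ⇒  (1, 0, 0, 1, -27/4)
     R1 -= -1·R2  ⇒  (0, 1, 0, 1, -3)
     R3 -= 1·R2  ⇒  (0, 0, 0, 0, 35/4)
column 3 empty below row 3
[4] R3 /= 35/4  ⇒  (0, 0, 0, 0, 1)
     R0 -= -27/4·R3  ⇒  (1, 0, 0, 1, 0)
     R1 -= -3·R3  ⇒  (0, 1, 0, 1, 0)
     R2 -= -9/4·R3  ⇒  (0, 0, 1, 1, 0)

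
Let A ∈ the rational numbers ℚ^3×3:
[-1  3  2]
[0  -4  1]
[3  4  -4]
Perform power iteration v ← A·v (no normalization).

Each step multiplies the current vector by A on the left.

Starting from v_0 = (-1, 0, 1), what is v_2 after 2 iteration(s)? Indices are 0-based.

v_0 = (-1, 0, 1).
v_1 = A·v_0 = (3, 1, -7).
v_2 = A·v_1 = (-14, -11, 41).

v_2 = (-14, -11, 41)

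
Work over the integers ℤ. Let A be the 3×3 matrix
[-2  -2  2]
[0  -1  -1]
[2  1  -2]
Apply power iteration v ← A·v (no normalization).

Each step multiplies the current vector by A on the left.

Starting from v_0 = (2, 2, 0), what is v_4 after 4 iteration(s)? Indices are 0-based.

v_0 = (2, 2, 0).
v_1 = A·v_0 = (-8, -2, 6).
v_2 = A·v_1 = (32, -4, -30).
v_3 = A·v_2 = (-116, 34, 120).
v_4 = A·v_3 = (404, -154, -438).

v_4 = (404, -154, -438)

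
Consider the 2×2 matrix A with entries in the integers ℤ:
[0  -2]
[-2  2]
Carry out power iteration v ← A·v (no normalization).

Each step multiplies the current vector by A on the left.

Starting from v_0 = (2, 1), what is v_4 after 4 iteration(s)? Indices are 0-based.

v_4 = (16, -16)

v_0 = (2, 1).
v_1 = A·v_0 = (-2, -2).
v_2 = A·v_1 = (4, 0).
v_3 = A·v_2 = (0, -8).
v_4 = A·v_3 = (16, -16).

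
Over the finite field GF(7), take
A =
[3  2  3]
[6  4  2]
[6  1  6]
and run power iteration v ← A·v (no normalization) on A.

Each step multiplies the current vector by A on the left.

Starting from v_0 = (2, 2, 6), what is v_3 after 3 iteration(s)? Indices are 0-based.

v_0 = (2, 2, 6).
v_1 = A·v_0 = (0, 4, 1).
v_2 = A·v_1 = (4, 4, 3).
v_3 = A·v_2 = (1, 4, 4).

v_3 = (1, 4, 4)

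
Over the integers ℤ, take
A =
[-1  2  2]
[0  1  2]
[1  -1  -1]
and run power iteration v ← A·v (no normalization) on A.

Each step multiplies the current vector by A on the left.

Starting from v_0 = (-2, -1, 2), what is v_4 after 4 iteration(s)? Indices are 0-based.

v_0 = (-2, -1, 2).
v_1 = A·v_0 = (4, 3, -3).
v_2 = A·v_1 = (-4, -3, 4).
v_3 = A·v_2 = (6, 5, -5).
v_4 = A·v_3 = (-6, -5, 6).

v_4 = (-6, -5, 6)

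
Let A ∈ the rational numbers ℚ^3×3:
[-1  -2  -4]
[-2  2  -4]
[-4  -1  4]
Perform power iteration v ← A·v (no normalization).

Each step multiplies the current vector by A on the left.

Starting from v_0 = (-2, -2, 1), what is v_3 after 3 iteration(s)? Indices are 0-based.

v_0 = (-2, -2, 1).
v_1 = A·v_0 = (2, -4, 14).
v_2 = A·v_1 = (-50, -68, 52).
v_3 = A·v_2 = (-22, -244, 476).

v_3 = (-22, -244, 476)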